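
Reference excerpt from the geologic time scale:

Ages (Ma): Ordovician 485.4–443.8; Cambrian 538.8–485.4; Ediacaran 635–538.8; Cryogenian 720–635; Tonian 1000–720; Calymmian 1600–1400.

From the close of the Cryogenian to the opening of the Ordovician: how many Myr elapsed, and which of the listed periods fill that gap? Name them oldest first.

End of Cryogenian = 635 Ma; start of Ordovician = 485.4 Ma.
Gap = 635 − 485.4 = 149.6 Myr.
Periods wholly inside 635–485.4 Ma: Ediacaran (635–538.8), Cambrian (538.8–485.4).

149.6 million years; Ediacaran, Cambrian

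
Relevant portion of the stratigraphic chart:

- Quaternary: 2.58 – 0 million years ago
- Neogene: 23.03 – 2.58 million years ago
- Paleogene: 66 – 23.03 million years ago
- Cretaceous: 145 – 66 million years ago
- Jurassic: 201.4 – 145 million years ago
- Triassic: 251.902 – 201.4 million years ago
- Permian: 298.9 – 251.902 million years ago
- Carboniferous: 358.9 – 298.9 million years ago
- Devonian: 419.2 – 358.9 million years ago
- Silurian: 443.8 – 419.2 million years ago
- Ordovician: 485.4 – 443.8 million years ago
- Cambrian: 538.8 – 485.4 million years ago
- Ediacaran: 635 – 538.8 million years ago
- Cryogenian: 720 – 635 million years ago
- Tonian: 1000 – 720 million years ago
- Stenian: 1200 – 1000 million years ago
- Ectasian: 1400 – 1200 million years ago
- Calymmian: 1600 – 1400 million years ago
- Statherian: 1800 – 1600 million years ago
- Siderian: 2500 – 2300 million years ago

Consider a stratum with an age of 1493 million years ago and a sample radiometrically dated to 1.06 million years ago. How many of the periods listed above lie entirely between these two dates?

16

1493 Ma sits inside the Calymmian (1600–1400) and 1.06 Ma inside the Quaternary (2.58–0); neither of those is wholly between the two dates.
The listed periods lying completely between them are Ectasian, Stenian, Tonian, Cryogenian, Ediacaran, Cambrian, Ordovician, Silurian, Devonian, Carboniferous, Permian, Triassic, Jurassic, Cretaceous, Paleogene, Neogene — 16 in all.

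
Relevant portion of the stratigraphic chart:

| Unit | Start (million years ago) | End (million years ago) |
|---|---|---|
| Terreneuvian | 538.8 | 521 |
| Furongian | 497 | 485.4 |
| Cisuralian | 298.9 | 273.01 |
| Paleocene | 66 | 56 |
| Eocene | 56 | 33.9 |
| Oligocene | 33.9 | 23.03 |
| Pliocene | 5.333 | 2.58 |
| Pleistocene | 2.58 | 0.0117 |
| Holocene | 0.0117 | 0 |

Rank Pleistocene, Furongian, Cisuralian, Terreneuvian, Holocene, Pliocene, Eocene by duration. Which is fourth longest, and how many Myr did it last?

Furongian, 11.6 million years

Start − end for each: Pleistocene 2.58 − 0.0117 = 2.5683; Furongian 497 − 485.4 = 11.6; Cisuralian 298.9 − 273.01 = 25.89; Terreneuvian 538.8 − 521 = 17.8; Holocene 0.0117 − 0 = 0.0117; Pliocene 5.333 − 2.58 = 2.753; Eocene 56 − 33.9 = 22.1.
Ranking these from longest: Cisuralian > Eocene > Terreneuvian > Furongian > Pliocene > Pleistocene > Holocene.
Position 4 in that ranking is Furongian, which lasted 11.6 Myr.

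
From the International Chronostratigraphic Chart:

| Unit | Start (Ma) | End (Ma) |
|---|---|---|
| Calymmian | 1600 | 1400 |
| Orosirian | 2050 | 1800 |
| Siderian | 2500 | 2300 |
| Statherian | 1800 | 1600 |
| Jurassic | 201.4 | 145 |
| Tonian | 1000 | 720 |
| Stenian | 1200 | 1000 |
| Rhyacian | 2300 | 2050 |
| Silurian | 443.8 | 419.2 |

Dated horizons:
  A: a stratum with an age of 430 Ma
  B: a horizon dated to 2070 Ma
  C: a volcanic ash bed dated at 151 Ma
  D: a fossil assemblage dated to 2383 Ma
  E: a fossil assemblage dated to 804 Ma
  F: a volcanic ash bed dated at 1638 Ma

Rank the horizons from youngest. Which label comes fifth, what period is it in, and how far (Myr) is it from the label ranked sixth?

B, in the Rhyacian; 313 million years to D

Smaller Ma means younger, so youngest first: C 151 < A 430 < E 804 < F 1638 < B 2070 < D 2383.
Counting 5 along gives B (2070 Ma); the excerpt puts that inside the Rhyacian, 2300–2050 Ma.
Next in line is D (2383 Ma), and 2383 − 2070 = 313 Myr.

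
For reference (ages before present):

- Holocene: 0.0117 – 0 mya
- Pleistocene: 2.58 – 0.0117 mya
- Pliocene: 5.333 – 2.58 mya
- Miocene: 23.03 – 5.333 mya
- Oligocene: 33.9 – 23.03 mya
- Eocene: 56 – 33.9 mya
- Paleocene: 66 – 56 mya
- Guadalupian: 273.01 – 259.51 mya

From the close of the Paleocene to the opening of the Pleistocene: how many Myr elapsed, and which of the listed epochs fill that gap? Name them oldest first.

53.42 million years; Eocene, Oligocene, Miocene, Pliocene

End of Paleocene = 56 Ma; start of Pleistocene = 2.58 Ma.
Gap = 56 − 2.58 = 53.42 Myr.
Epochs wholly inside 56–2.58 Ma: Eocene (56–33.9), Oligocene (33.9–23.03), Miocene (23.03–5.333), Pliocene (5.333–2.58).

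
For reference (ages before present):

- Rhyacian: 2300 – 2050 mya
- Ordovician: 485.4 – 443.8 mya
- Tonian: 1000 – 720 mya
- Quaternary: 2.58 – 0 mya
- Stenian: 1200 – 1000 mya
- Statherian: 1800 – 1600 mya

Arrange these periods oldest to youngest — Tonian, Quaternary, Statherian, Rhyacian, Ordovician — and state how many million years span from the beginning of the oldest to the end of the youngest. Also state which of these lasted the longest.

From the excerpt: Tonian 1000–720; Quaternary 2.58–0; Statherian 1800–1600; Rhyacian 2300–2050; Ordovician 485.4–443.8 (Ma).
Larger Ma is earlier, so the oldest is Rhyacian and the youngest is Quaternary; oldest to youngest: Rhyacian, Statherian, Tonian, Ordovician, Quaternary.
Oldest start 2300 minus youngest end 0 gives 2300 Myr overall.
Individual lengths (start − end): Tonian 280; Rhyacian 250; Ordovician 41.6; Statherian 200; Quaternary 2.58. The largest is Tonian at 280 Myr.

Rhyacian, Statherian, Tonian, Ordovician, Quaternary; total span 2300 Myr; longest is Tonian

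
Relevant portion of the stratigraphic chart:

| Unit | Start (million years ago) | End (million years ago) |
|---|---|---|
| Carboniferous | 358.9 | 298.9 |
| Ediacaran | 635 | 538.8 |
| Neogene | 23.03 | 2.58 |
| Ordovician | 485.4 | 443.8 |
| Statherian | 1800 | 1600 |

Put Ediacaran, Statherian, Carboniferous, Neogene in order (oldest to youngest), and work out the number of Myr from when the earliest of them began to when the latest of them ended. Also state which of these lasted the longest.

From the excerpt: Ediacaran 635–538.8; Statherian 1800–1600; Carboniferous 358.9–298.9; Neogene 23.03–2.58 (Ma).
Larger Ma is earlier, so the oldest is Statherian and the youngest is Neogene; oldest to youngest: Statherian, Ediacaran, Carboniferous, Neogene.
Oldest start 1800 minus youngest end 2.58 gives 1797.42 Myr overall.
Individual lengths (start − end): Statherian 200; Carboniferous 60; Neogene 20.45; Ediacaran 96.2. The largest is Statherian at 200 Myr.

Statherian, Ediacaran, Carboniferous, Neogene; total span 1797.42 Myr; longest is Statherian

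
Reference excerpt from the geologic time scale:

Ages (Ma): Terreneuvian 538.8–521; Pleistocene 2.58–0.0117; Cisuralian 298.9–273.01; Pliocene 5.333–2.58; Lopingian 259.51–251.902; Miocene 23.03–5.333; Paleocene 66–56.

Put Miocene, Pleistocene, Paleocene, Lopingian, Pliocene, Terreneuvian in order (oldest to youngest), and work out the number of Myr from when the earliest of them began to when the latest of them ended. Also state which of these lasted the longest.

From the excerpt: Miocene 23.03–5.333; Pleistocene 2.58–0.0117; Paleocene 66–56; Lopingian 259.51–251.902; Pliocene 5.333–2.58; Terreneuvian 538.8–521 (Ma).
Larger Ma is earlier, so the oldest is Terreneuvian and the youngest is Pleistocene; oldest to youngest: Terreneuvian, Lopingian, Paleocene, Miocene, Pliocene, Pleistocene.
Oldest start 538.8 minus youngest end 0.0117 gives 538.7883 Myr overall.
Individual lengths (start − end): Pliocene 2.753; Paleocene 10; Terreneuvian 17.8; Miocene 17.697; Pleistocene 2.5683; Lopingian 7.608. The largest is Terreneuvian at 17.8 Myr.

Terreneuvian, Lopingian, Paleocene, Miocene, Pliocene, Pleistocene; total span 538.7883 Myr; longest is Terreneuvian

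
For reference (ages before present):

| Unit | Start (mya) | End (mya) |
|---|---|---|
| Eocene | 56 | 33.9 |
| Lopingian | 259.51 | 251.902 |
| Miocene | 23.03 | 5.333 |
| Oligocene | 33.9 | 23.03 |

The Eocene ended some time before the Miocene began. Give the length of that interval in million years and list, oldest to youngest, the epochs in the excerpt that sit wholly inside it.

10.87 million years; Oligocene

The Eocene closes at 33.9 Ma and the Miocene opens at 23.03 Ma, so the interval is 33.9 − 23.03 = 10.87 Myr.
An epoch fits inside if it starts at or after 33.9 Ma and ends at or before 23.03 Ma; oldest first that gives Oligocene.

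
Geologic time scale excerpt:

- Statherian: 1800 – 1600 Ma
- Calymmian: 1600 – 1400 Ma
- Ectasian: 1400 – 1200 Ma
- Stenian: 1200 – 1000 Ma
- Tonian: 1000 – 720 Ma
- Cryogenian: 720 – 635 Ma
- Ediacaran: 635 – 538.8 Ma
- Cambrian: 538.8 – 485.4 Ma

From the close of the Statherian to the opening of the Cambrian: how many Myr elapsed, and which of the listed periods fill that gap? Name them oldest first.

The Statherian closes at 1600 Ma and the Cambrian opens at 538.8 Ma, so the interval is 1600 − 538.8 = 1061.2 Myr.
A period fits inside if it starts at or after 1600 Ma and ends at or before 538.8 Ma; oldest first that gives Calymmian, Ectasian, Stenian, Tonian, Cryogenian, Ediacaran.

1061.2 million years; Calymmian, Ectasian, Stenian, Tonian, Cryogenian, Ediacaran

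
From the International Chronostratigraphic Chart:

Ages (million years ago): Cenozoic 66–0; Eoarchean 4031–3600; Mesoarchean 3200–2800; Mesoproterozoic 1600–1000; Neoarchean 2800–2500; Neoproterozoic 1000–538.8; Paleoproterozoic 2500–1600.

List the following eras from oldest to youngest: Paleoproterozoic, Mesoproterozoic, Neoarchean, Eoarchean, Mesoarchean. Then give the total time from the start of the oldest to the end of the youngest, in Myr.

Start ages (Ma): Eoarchean 4031, Mesoarchean 3200, Neoarchean 2800, Paleoproterozoic 2500, Mesoproterozoic 1600.
Ordered oldest to youngest: Eoarchean, Mesoarchean, Neoarchean, Paleoproterozoic, Mesoproterozoic.
Span = 4031 − 1000 = 3031 Myr.

Eoarchean → Mesoarchean → Neoarchean → Paleoproterozoic → Mesoproterozoic; total span 3031 Myr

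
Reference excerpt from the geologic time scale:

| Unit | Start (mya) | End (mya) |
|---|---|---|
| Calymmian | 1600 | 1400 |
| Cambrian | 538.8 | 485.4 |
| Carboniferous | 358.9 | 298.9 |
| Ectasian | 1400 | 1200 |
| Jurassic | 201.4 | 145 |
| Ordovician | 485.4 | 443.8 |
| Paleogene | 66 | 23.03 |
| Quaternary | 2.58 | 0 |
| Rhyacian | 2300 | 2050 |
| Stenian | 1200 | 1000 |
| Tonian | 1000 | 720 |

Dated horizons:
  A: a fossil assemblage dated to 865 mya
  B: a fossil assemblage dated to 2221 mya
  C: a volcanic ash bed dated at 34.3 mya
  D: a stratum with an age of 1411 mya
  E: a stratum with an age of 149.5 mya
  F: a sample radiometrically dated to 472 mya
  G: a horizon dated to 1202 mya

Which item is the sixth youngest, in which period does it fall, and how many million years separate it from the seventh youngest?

Smaller Ma means younger, so youngest first: C 34.3 < E 149.5 < F 472 < A 865 < G 1202 < D 1411 < B 2221.
Counting 6 along gives D (1411 Ma); the excerpt puts that inside the Calymmian, 1600–1400 Ma.
Next in line is B (2221 Ma), and 2221 − 1411 = 810 Myr.

D, in the Calymmian; 810 million years to B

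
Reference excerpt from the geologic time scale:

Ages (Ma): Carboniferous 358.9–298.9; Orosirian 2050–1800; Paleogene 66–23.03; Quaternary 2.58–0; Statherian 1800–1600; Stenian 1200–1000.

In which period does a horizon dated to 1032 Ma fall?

1032 Ma lies between 1200 and 1000 Ma, so it falls in the Stenian.

Stenian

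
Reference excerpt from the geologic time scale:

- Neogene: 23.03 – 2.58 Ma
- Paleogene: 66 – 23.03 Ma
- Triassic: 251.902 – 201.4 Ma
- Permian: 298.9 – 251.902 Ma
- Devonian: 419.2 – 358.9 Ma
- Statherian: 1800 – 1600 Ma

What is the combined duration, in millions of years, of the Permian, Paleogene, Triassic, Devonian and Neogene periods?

221.22 million years

Each duration: Permian = 46.998; Paleogene = 42.97; Triassic = 50.502; Devonian = 60.3; Neogene = 20.45.
Sum: 46.998 + 42.97 + 50.502 + 60.3 + 20.45 = 221.22 Myr.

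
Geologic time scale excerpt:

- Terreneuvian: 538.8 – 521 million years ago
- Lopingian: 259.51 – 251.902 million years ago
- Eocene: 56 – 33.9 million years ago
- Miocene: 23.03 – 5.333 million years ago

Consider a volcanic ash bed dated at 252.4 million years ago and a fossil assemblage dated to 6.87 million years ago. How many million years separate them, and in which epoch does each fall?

Elapsed time: 252.4 − 6.87 = 245.53 Myr.
252.4 Ma lies within 259.51–251.902 Ma: Lopingian.
6.87 Ma lies within 23.03–5.333 Ma: Miocene.

245.53 million years apart; the first in the Lopingian, the second in the Miocene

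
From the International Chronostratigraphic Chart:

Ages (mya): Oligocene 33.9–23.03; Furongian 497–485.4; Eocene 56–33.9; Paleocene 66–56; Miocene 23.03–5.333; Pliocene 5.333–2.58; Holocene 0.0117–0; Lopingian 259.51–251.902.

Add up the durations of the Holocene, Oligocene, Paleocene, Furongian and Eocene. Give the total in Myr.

Duration is start − end for each: (0.0117 − 0) + (33.9 − 23.03) + (66 − 56) + (497 − 485.4) + (56 − 33.9).
That is 0.0117 + 10.87 + 10 + 11.6 + 22.1, which totals 54.5817 million years.

54.5817 million years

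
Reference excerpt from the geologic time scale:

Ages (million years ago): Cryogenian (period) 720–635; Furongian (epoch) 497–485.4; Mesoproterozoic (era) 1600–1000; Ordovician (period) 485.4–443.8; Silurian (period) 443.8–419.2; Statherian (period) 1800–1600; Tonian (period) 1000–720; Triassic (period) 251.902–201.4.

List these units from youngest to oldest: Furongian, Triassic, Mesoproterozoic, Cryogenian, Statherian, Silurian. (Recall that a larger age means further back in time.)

Read off each span (Ma): Furongian 497–485.4; Triassic 251.902–201.4; Mesoproterozoic 1600–1000; Cryogenian 720–635; Statherian 1800–1600; Silurian 443.8–419.2.
Larger Ma is older, so oldest→youngest is Statherian, Mesoproterozoic, Cryogenian, Furongian, Silurian, Triassic; reverse it for youngest→oldest.

Triassic → Silurian → Furongian → Cryogenian → Mesoproterozoic → Statherian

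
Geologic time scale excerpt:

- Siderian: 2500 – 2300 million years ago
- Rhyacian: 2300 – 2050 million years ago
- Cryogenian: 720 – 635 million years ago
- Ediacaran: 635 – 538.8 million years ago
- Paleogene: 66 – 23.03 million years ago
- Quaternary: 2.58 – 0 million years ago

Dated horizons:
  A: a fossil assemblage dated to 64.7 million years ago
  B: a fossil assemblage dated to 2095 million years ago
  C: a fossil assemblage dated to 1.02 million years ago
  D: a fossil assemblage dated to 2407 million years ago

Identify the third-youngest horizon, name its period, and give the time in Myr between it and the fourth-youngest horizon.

B, in the Rhyacian; 312 million years to D

Smaller Ma means younger, so youngest first: C 1.02 < A 64.7 < B 2095 < D 2407.
Counting 3 along gives B (2095 Ma); the excerpt puts that inside the Rhyacian, 2300–2050 Ma.
Next in line is D (2407 Ma), and 2407 − 2095 = 312 Myr.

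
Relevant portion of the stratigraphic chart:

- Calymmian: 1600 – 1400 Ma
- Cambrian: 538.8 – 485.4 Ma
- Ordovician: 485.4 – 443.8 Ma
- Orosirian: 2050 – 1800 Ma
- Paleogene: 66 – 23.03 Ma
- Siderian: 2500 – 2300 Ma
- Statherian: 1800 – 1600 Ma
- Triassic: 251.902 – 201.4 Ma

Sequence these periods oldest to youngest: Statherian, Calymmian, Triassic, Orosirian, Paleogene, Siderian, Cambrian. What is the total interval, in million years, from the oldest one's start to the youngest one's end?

From the excerpt: Statherian 1800–1600; Calymmian 1600–1400; Triassic 251.902–201.4; Orosirian 2050–1800; Paleogene 66–23.03; Siderian 2500–2300; Cambrian 538.8–485.4 (Ma).
Larger Ma is earlier, so the oldest is Siderian and the youngest is Paleogene; oldest to youngest: Siderian, Orosirian, Statherian, Calymmian, Cambrian, Triassic, Paleogene.
Oldest start 2500 minus youngest end 23.03 gives 2476.97 Myr overall.

Siderian, Orosirian, Statherian, Calymmian, Cambrian, Triassic, Paleogene; total span 2476.97 Myr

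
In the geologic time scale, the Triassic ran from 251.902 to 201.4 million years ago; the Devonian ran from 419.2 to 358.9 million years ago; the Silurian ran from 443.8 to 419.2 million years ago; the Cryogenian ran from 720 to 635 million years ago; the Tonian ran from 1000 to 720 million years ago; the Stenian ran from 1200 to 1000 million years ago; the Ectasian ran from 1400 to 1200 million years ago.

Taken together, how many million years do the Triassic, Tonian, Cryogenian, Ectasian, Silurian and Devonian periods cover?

Each duration: Triassic = 50.502; Tonian = 280; Cryogenian = 85; Ectasian = 200; Silurian = 24.6; Devonian = 60.3.
Sum: 50.502 + 280 + 85 + 200 + 24.6 + 60.3 = 700.402 Myr.

700.402 million years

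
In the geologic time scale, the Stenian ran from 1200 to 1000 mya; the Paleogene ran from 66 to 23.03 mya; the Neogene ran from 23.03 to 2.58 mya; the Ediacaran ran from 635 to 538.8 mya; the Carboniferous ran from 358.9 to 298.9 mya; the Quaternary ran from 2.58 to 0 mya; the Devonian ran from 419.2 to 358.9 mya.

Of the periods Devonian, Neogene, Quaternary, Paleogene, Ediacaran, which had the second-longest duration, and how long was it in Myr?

Start − end for each: Devonian 419.2 − 358.9 = 60.3; Neogene 23.03 − 2.58 = 20.45; Quaternary 2.58 − 0 = 2.58; Paleogene 66 − 23.03 = 42.97; Ediacaran 635 − 538.8 = 96.2.
Ranking these from longest: Ediacaran > Devonian > Paleogene > Neogene > Quaternary.
Position 2 in that ranking is Devonian, which lasted 60.3 Myr.

Devonian, 60.3 million years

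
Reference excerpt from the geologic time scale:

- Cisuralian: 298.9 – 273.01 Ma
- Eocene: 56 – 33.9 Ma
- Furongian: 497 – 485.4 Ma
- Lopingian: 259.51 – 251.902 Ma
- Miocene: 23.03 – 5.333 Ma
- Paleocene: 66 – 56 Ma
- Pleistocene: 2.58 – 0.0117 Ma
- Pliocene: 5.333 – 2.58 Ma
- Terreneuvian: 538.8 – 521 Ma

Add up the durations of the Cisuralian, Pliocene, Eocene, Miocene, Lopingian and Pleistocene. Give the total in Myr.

78.6163 million years

Duration is start − end for each: (298.9 − 273.01) + (5.333 − 2.58) + (56 − 33.9) + (23.03 − 5.333) + (259.51 − 251.902) + (2.58 − 0.0117).
That is 25.89 + 2.753 + 22.1 + 17.697 + 7.608 + 2.5683, which totals 78.6163 million years.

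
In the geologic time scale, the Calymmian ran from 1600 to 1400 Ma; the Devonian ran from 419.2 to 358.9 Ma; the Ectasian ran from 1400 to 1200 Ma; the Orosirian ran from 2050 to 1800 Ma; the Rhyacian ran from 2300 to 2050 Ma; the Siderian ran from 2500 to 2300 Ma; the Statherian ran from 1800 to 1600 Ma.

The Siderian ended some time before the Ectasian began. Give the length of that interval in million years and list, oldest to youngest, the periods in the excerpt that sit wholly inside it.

The Siderian closes at 2300 Ma and the Ectasian opens at 1400 Ma, so the interval is 2300 − 1400 = 900 Myr.
A period fits inside if it starts at or after 2300 Ma and ends at or before 1400 Ma; oldest first that gives Rhyacian, Orosirian, Statherian, Calymmian.

900 million years; Rhyacian, Orosirian, Statherian, Calymmian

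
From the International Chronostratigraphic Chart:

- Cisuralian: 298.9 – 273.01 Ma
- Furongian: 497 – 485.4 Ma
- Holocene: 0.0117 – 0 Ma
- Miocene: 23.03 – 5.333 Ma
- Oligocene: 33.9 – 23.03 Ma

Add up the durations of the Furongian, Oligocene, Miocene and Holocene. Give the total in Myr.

40.1787 million years

Duration is start − end for each: (497 − 485.4) + (33.9 − 23.03) + (23.03 − 5.333) + (0.0117 − 0).
That is 11.6 + 10.87 + 17.697 + 0.0117, which totals 40.1787 million years.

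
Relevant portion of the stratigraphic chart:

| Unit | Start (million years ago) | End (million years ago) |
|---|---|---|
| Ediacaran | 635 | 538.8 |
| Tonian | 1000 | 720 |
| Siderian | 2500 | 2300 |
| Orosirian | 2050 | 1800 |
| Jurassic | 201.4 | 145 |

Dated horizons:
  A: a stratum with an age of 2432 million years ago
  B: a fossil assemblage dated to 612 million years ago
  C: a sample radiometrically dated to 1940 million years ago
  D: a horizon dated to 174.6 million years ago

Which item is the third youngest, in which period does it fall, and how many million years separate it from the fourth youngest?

C, in the Orosirian; 492 million years to A

Sorted youngest-first by Ma: D (174.6), B (612), C (1940), A (2432).
The third youngest is C at 1940 Ma, which lies in 2050–1800 Ma: the Orosirian.
The fourth youngest is A at 2432 Ma; separation = |1940 − 2432| = 492 Myr.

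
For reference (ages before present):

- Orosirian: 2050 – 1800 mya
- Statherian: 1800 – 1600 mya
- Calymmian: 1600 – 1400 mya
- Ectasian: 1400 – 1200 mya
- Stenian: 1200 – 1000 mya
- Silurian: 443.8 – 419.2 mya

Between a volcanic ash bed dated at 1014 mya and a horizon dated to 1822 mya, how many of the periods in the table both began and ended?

3

The older date is 1822 Ma and the younger is 1014 Ma.
Periods with start < 1822 and end > 1014 Ma: Statherian (1800–1600), Calymmian (1600–1400), Ectasian (1400–1200).
That is 3 complete periods.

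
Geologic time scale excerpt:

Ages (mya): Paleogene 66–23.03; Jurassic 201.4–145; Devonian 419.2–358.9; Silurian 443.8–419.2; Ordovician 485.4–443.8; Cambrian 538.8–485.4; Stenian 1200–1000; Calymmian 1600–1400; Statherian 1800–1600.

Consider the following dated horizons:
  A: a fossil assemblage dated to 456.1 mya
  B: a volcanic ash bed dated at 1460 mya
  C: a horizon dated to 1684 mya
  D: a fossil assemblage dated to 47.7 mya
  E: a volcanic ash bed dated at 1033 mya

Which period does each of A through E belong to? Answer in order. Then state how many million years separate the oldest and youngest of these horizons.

A — Ordovician; B — Calymmian; C — Statherian; D — Paleogene; E — Stenian; span 1636.3 million years

A: 456.1 Ma lies in 485.4–443.8 Ma, so Ordovician.
B: 1460 Ma lies in 1600–1400 Ma, so Calymmian.
C: 1684 Ma lies in 1800–1600 Ma, so Statherian.
D: 47.7 Ma lies in 66–23.03 Ma, so Paleogene.
E: 1033 Ma lies in 1200–1000 Ma, so Stenian.
Oldest = 1684 Ma, youngest = 47.7 Ma → span 1636.3 Myr.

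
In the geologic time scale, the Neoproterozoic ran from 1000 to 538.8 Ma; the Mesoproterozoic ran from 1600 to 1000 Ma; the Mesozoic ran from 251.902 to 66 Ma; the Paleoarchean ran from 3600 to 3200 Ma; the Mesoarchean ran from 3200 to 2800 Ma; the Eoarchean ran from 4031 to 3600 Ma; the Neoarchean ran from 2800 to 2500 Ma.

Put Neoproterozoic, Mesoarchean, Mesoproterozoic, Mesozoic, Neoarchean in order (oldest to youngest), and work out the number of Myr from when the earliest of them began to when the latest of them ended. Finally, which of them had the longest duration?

Mesoarchean, Neoarchean, Mesoproterozoic, Neoproterozoic, Mesozoic; total span 3134 Myr; longest is Mesoproterozoic

Start ages (Ma): Mesoarchean 3200, Neoarchean 2800, Mesoproterozoic 1600, Neoproterozoic 1000, Mesozoic 251.902.
Ordered oldest to youngest: Mesoarchean, Neoarchean, Mesoproterozoic, Neoproterozoic, Mesozoic.
Span = 3200 − 66 = 3134 Myr.
Durations: Mesoproterozoic 600, Mesozoic 185.902, Neoarchean 300, Mesoarchean 400, Neoproterozoic 461.2 → longest is Mesoproterozoic (600 Myr).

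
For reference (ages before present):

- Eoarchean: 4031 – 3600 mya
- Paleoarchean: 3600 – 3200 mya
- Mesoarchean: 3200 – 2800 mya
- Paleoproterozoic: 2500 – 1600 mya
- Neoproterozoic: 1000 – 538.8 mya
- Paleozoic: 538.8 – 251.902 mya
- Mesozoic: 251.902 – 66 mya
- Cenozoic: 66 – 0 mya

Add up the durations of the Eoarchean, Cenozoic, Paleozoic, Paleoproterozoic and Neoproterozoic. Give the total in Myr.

Each duration: Eoarchean = 431; Cenozoic = 66; Paleozoic = 286.898; Paleoproterozoic = 900; Neoproterozoic = 461.2.
Sum: 431 + 66 + 286.898 + 900 + 461.2 = 2145.098 Myr.

2145.098 million years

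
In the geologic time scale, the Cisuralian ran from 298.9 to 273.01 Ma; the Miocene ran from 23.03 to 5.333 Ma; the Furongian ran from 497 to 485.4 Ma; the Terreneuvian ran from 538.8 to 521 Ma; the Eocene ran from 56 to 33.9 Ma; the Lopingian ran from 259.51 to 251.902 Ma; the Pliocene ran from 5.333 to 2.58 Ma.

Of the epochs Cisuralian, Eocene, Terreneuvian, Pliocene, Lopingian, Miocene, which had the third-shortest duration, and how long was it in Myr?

Start − end for each: Cisuralian 298.9 − 273.01 = 25.89; Eocene 56 − 33.9 = 22.1; Terreneuvian 538.8 − 521 = 17.8; Pliocene 5.333 − 2.58 = 2.753; Lopingian 259.51 − 251.902 = 7.608; Miocene 23.03 − 5.333 = 17.697.
Ranking these from shortest: Pliocene < Lopingian < Miocene < Terreneuvian < Eocene < Cisuralian.
Position 3 in that ranking is Miocene, which lasted 17.697 Myr.

Miocene, 17.697 million years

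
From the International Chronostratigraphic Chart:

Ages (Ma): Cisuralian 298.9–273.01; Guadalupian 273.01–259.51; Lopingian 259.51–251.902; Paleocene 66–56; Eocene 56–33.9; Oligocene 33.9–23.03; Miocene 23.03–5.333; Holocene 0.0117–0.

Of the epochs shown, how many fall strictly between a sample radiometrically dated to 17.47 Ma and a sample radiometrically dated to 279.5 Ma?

The older date is 279.5 Ma and the younger is 17.47 Ma.
Epochs with start < 279.5 and end > 17.47 Ma: Guadalupian (273.01–259.51), Lopingian (259.51–251.902), Paleocene (66–56), Eocene (56–33.9), Oligocene (33.9–23.03).
That is 5 complete epochs.

5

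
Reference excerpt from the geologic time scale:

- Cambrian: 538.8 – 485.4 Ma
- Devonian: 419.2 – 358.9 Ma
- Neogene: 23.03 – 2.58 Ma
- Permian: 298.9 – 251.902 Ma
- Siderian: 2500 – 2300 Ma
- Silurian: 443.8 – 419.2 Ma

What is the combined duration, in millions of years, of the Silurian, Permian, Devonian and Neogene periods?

152.348 million years

Each duration: Silurian = 24.6; Permian = 46.998; Devonian = 60.3; Neogene = 20.45.
Sum: 24.6 + 46.998 + 60.3 + 20.45 = 152.348 Myr.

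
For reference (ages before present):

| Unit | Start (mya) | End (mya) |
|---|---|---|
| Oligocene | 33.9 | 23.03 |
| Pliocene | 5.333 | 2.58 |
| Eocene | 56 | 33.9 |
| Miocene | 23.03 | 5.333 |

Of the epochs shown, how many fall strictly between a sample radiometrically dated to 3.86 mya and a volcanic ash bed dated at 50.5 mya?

2

50.5 Ma sits inside the Eocene (56–33.9) and 3.86 Ma inside the Pliocene (5.333–2.58); neither of those is wholly between the two dates.
The listed epochs lying completely between them are Oligocene, Miocene — 2 in all.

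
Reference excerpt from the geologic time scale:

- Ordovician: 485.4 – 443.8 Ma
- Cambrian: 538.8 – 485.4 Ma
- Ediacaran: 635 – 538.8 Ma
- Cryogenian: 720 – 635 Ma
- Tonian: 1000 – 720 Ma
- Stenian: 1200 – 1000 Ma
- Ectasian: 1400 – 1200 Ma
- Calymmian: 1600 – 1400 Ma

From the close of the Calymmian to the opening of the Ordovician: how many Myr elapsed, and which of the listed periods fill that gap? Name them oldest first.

End of Calymmian = 1400 Ma; start of Ordovician = 485.4 Ma.
Gap = 1400 − 485.4 = 914.6 Myr.
Periods wholly inside 1400–485.4 Ma: Ectasian (1400–1200), Stenian (1200–1000), Tonian (1000–720), Cryogenian (720–635), Ediacaran (635–538.8), Cambrian (538.8–485.4).

914.6 million years; Ectasian, Stenian, Tonian, Cryogenian, Ediacaran, Cambrian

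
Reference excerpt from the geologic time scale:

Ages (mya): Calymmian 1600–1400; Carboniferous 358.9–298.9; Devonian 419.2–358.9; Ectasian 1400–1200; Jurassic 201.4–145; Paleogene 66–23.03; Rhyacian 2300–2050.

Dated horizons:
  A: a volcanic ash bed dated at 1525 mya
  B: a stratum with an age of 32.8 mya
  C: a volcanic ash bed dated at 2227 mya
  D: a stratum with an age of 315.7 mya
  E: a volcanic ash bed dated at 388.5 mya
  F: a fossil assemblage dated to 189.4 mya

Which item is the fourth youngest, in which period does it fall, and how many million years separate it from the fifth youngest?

E, in the Devonian; 1136.5 million years to A

Sorted youngest-first by Ma: B (32.8), F (189.4), D (315.7), E (388.5), A (1525), C (2227).
The fourth youngest is E at 388.5 Ma, which lies in 419.2–358.9 Ma: the Devonian.
The fifth youngest is A at 1525 Ma; separation = |388.5 − 1525| = 1136.5 Myr.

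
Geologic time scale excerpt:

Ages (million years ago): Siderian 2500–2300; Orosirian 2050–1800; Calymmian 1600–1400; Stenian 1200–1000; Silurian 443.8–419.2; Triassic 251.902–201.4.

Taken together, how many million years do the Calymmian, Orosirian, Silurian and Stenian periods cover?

Each duration: Calymmian = 200; Orosirian = 250; Silurian = 24.6; Stenian = 200.
Sum: 200 + 250 + 24.6 + 200 = 674.6 Myr.

674.6 million years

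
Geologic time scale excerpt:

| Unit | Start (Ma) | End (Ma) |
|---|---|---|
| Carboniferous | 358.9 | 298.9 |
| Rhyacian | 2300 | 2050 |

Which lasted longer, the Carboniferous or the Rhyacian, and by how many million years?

Rhyacian, by 190 million years

Carboniferous: 358.9 − 298.9 = 60 Myr.
Rhyacian: 2300 − 2050 = 250 Myr.
Difference: 250 − 60 = 190 Myr, so the Rhyacian was longer.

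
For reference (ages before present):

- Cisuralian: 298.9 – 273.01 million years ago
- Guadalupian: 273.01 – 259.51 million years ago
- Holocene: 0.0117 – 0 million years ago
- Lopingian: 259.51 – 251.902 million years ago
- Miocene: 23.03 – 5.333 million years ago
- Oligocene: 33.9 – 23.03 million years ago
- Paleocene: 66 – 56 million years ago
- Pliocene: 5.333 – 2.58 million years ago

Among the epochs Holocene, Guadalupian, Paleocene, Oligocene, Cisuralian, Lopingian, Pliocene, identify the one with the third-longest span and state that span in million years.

Durations: Holocene 0.0117; Guadalupian 13.5; Paleocene 10; Oligocene 10.87; Cisuralian 25.89; Lopingian 7.608; Pliocene 2.753 Myr.
Sorted longest-first: Cisuralian (25.89), Guadalupian (13.5), Oligocene (10.87), Paleocene (10), Lopingian (7.608), Pliocene (2.753), Holocene (0.0117).
The third longest is Oligocene at 10.87 Myr.

Oligocene, 10.87 million years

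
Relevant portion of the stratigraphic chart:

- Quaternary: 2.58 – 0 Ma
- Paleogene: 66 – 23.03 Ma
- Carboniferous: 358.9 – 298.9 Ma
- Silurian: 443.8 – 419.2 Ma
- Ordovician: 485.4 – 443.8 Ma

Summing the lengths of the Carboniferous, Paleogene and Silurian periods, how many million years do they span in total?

Each duration: Carboniferous = 60; Paleogene = 42.97; Silurian = 24.6.
Sum: 60 + 42.97 + 24.6 = 127.57 Myr.

127.57 million years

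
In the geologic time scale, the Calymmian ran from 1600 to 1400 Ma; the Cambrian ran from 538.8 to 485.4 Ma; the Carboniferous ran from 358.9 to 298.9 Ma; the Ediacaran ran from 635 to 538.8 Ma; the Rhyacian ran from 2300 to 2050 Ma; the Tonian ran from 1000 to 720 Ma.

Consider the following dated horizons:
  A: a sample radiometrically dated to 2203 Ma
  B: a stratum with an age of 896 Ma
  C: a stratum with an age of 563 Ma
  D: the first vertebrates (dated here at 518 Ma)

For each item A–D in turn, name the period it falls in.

A — Rhyacian; B — Tonian; C — Ediacaran; D — Cambrian

A: 2203 Ma lies in 2300–2050 Ma, so Rhyacian.
B: 896 Ma lies in 1000–720 Ma, so Tonian.
C: 563 Ma lies in 635–538.8 Ma, so Ediacaran.
D: 518 Ma lies in 538.8–485.4 Ma, so Cambrian.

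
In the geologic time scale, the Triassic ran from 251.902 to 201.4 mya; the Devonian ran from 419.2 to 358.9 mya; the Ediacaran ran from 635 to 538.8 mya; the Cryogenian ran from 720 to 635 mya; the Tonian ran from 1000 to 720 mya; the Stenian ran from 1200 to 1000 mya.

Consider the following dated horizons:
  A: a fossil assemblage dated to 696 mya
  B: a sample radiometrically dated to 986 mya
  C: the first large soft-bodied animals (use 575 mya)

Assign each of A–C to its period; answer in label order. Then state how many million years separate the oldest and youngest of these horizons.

A — Cryogenian; B — Tonian; C — Ediacaran; span 411 million years

A: 696 Ma lies in 720–635 Ma, so Cryogenian.
B: 986 Ma lies in 1000–720 Ma, so Tonian.
C: 575 Ma lies in 635–538.8 Ma, so Ediacaran.
Oldest = 986 Ma, youngest = 575 Ma → span 411 Myr.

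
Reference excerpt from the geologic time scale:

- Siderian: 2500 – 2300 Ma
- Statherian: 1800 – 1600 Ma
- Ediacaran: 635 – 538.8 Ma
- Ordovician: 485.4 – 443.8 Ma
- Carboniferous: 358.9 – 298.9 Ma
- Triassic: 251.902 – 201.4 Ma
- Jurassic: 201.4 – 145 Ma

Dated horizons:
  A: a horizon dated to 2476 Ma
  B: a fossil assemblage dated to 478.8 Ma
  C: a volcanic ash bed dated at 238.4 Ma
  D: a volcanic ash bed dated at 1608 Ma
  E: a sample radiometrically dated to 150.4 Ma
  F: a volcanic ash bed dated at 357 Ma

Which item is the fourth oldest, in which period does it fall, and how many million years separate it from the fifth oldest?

Larger Ma means older, so oldest first: A 2476 > D 1608 > B 478.8 > F 357 > C 238.4 > E 150.4.
Counting 4 along gives F (357 Ma); the excerpt puts that inside the Carboniferous, 358.9–298.9 Ma.
Next in line is C (238.4 Ma), and 357 − 238.4 = 118.6 Myr.

F, in the Carboniferous; 118.6 million years to C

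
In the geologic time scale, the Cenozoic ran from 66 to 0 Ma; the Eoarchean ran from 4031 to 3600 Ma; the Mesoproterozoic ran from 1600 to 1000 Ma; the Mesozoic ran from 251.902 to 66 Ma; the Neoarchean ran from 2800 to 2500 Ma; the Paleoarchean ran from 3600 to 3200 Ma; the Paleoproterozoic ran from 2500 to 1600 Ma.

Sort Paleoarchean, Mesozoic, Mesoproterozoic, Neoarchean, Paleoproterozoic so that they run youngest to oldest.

Sorting by start age (ascending Ma, since larger Ma = older): Mesozoic start 251.902, Mesoproterozoic start 1600, Paleoproterozoic start 2500, Neoarchean start 2800, Paleoarchean start 3600.

Mesozoic, then Mesoproterozoic, then Paleoproterozoic, then Neoarchean, then Paleoarchean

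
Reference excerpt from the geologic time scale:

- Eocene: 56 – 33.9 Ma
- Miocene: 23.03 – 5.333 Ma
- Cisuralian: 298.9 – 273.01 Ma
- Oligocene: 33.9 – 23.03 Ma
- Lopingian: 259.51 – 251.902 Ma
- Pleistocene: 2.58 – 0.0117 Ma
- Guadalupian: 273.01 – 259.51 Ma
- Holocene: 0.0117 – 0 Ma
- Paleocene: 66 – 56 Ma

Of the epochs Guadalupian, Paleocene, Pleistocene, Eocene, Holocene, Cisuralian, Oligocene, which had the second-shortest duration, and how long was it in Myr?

Start − end for each: Guadalupian 273.01 − 259.51 = 13.5; Paleocene 66 − 56 = 10; Pleistocene 2.58 − 0.0117 = 2.5683; Eocene 56 − 33.9 = 22.1; Holocene 0.0117 − 0 = 0.0117; Cisuralian 298.9 − 273.01 = 25.89; Oligocene 33.9 − 23.03 = 10.87.
Ranking these from shortest: Holocene < Pleistocene < Paleocene < Oligocene < Guadalupian < Eocene < Cisuralian.
Position 2 in that ranking is Pleistocene, which lasted 2.5683 Myr.

Pleistocene, 2.5683 million years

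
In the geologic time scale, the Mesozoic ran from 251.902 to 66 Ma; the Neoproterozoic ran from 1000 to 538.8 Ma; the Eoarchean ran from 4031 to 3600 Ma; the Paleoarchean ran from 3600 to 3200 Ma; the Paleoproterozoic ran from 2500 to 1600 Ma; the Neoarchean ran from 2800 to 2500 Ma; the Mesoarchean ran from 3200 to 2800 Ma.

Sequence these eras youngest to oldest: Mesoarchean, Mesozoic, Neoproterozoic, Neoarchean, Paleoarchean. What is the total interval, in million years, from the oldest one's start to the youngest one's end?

Mesozoic → Neoproterozoic → Neoarchean → Mesoarchean → Paleoarchean; total span 3534 Myr

From the excerpt: Mesoarchean 3200–2800; Mesozoic 251.902–66; Neoproterozoic 1000–538.8; Neoarchean 2800–2500; Paleoarchean 3600–3200 (Ma).
Larger Ma is earlier, so the oldest is Paleoarchean and the youngest is Mesozoic; youngest to oldest: Mesozoic, Neoproterozoic, Neoarchean, Mesoarchean, Paleoarchean.
Oldest start 3600 minus youngest end 66 gives 3534 Myr overall.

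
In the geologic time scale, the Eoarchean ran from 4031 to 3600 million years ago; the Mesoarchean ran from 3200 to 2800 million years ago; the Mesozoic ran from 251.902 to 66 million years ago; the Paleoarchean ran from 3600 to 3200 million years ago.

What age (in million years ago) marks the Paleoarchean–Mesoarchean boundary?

The Paleoarchean ends and the Mesoarchean begins at 3200 million years ago.

3200 million years ago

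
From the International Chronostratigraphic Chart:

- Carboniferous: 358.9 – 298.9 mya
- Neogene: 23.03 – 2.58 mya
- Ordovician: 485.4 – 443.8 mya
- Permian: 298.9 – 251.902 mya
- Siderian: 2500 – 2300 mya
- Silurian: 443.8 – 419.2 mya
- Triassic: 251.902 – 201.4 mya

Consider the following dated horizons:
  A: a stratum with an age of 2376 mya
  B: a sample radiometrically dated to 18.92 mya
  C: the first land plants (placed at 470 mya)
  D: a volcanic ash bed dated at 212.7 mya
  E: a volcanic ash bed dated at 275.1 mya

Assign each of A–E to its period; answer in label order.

Match each age against the start–end ranges in the excerpt: A = 2376 Ma → Siderian (2500–2300); B = 18.92 Ma → Neogene (23.03–2.58); C = 470 Ma → Ordovician (485.4–443.8); D = 212.7 Ma → Triassic (251.902–201.4); E = 275.1 Ma → Permian (298.9–251.902).

A — Siderian; B — Neogene; C — Ordovician; D — Triassic; E — Permian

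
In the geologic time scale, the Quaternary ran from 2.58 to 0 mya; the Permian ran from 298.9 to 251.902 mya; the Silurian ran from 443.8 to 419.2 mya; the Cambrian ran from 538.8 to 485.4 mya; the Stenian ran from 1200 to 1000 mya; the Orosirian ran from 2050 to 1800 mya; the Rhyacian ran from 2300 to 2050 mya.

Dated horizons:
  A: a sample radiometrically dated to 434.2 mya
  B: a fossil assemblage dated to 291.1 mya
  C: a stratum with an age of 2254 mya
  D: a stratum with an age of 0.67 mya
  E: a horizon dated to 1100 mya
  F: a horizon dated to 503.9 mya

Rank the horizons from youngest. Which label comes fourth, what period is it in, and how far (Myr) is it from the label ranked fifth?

Smaller Ma means younger, so youngest first: D 0.67 < B 291.1 < A 434.2 < F 503.9 < E 1100 < C 2254.
Counting 4 along gives F (503.9 Ma); the excerpt puts that inside the Cambrian, 538.8–485.4 Ma.
Next in line is E (1100 Ma), and 1100 − 503.9 = 596.1 Myr.

F, in the Cambrian; 596.1 million years to E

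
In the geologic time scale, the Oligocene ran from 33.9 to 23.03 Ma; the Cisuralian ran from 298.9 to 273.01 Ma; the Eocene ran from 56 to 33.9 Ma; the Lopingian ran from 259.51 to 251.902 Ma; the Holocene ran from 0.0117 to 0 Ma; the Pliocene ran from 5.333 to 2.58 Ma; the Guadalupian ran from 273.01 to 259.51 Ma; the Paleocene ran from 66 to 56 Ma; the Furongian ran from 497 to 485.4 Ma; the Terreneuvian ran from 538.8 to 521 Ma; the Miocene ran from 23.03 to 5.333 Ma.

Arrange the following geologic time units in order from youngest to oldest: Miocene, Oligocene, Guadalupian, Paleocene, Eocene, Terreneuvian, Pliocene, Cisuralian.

The oldest of these is Terreneuvian (starts 538.8 Ma) and the youngest is Pliocene (ends 2.58 Ma).
In between, by decreasing start age: Cisuralian (298.9), Guadalupian (273.01), Paleocene (66), Eocene (56), Oligocene (33.9), Miocene (23.03).
Listing youngest first means reversing that sequence.

Pliocene, Miocene, Oligocene, Eocene, Paleocene, Guadalupian, Cisuralian, Terreneuvian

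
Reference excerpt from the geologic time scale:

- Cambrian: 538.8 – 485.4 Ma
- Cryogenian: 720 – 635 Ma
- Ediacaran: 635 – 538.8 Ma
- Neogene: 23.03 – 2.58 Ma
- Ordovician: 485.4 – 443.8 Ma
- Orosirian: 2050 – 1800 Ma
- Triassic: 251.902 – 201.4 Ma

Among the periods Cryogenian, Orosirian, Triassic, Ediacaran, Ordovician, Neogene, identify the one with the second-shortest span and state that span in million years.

Ordovician, 41.6 million years

Durations: Cryogenian 85; Orosirian 250; Triassic 50.502; Ediacaran 96.2; Ordovician 41.6; Neogene 20.45 Myr.
Sorted shortest-first: Neogene (20.45), Ordovician (41.6), Triassic (50.502), Cryogenian (85), Ediacaran (96.2), Orosirian (250).
The second shortest is Ordovician at 41.6 Myr.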